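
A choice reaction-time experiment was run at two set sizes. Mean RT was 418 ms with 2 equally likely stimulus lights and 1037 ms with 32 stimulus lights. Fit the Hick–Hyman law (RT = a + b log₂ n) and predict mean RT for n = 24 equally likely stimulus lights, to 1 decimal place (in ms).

Solve the two-equation system in a and b:
  b = (1037 − 418) / (log₂ 32 − log₂ 2) = 619 / (5 − 1) = 154.750 ms/bit
  a = 418 − 154.750 × 1 = 263.250 ms
Then RT(24) = 263.250 + 154.750 × log₂ 24 = 263.250 + 154.750 × 4.5850 ≈ 972.773 ms.

972.8 ms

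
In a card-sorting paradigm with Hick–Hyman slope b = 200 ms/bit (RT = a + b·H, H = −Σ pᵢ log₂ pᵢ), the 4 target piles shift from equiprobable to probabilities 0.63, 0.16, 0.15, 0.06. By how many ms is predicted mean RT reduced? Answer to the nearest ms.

101 ms

The RT saving is b·ΔH. Equiprobable H₀ = log₂(4) = 2.0000 bits; with the given probabilities H = 1.4970 bits.
b·(H₀ − H) = 200 × (2.0000 − 1.4970) = 100.59 ms.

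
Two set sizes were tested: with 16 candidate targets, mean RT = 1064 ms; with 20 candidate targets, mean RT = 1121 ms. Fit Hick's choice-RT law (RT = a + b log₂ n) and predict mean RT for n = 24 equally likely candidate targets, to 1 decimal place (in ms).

1167.6 ms

With log₂ n on the abscissa the relation is linear; from the two conditions:
  b = (1121 − 1064) / (log₂ 20 − log₂ 16) = 57 / (4.3219 − 4) = 177.058 ms/bit
  a = 1064 − 177.058 × 4 = 355.767 ms
Then RT(24) = 355.767 + 177.058 × log₂ 24 = 355.767 + 177.058 × 4.5850 ≈ 1167.572 ms.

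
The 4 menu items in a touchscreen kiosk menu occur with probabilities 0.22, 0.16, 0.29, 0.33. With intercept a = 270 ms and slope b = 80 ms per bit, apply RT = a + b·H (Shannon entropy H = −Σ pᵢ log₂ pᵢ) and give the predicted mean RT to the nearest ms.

H = 0.22·log₂(1/0.22) + 0.16·log₂(1/0.16) + 0.29·log₂(1/0.29) + 0.33·log₂(1/0.33) = 1.9493 bits.
RT = 270 + 80 × 1.9493 = 425.95 ms.

426 ms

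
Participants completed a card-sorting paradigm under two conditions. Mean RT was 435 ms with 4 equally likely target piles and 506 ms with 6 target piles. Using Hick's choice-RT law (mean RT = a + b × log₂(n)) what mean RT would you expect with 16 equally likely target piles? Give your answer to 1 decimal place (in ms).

RT is linear in log₂ n, so two points fix the line:
  b = (506 − 435) / (log₂ 6 − log₂ 4) = 71 / (2.5850 − 2) = 121.375 ms/bit
  a = 435 − 121.375 × 2 = 192.249 ms
Then RT(16) = 192.249 + 121.375 × log₂ 16 = 192.249 + 121.375 × 4 ≈ 677.751 ms.

677.8 ms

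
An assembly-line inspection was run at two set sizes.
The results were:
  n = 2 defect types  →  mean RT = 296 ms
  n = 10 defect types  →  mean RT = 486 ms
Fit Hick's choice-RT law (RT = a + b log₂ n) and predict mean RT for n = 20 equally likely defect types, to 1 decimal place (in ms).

Fit slope and intercept:
  b = (486 − 296) / (log₂ 10 − log₂ 2) = 190 / (3.3219 − 1) = 81.829 ms/bit
  a = 296 − 81.829 × 1 = 214.171 ms
Then RT(20) = 214.171 + 81.829 × log₂ 20 = 214.171 + 81.829 × 4.3219 ≈ 567.829 ms.

567.8 ms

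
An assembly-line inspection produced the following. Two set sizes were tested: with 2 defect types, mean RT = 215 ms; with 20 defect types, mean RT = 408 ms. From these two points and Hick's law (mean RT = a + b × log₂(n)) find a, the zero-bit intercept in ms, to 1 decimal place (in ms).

156.9 ms

Slope: b = (408 − 215) / (log₂ 20 − log₂ 2) = 193/3.3219 = 58.099 ms/bit.
a = RT₁ − b·log₂ n₁ = 215 − 58.099 × 1 = 156.901 ms.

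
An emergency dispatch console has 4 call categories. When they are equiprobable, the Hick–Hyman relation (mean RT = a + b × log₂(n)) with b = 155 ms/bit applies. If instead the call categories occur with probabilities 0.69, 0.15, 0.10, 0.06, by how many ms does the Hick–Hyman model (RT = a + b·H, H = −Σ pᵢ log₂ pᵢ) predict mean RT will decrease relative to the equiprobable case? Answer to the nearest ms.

100 ms

Equiprobable entropy H₀ = log₂ 4 = 2.0000 bits.
Skewed entropy H = −Σ pᵢ log₂ pᵢ = 1.3557 bits.
ΔRT = b·(H₀ − H) = 155 × 0.6443 = 99.87 ms.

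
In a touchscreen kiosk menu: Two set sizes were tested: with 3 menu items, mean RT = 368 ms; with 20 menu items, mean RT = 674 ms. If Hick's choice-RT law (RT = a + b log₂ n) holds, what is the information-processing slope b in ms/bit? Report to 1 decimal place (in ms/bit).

111.8 ms/bit

Slope: b = (674 − 368) / (log₂ 20 − log₂ 3) = 306/2.7370 = 111.803 ms/bit.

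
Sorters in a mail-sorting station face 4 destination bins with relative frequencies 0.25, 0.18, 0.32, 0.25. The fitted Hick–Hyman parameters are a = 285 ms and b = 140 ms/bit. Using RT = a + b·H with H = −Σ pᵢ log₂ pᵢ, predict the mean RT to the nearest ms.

H = 0.25·log₂(1/0.25) + 0.18·log₂(1/0.18) + 0.32·log₂(1/0.32) + 0.25·log₂(1/0.25) = 1.9713 bits.
RT = 285 + 140 × 1.9713 = 560.99 ms.

561 ms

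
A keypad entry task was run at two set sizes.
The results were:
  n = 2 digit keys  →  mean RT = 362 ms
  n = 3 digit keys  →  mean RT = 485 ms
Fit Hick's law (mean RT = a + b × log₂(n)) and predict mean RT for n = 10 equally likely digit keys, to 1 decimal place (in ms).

850.2 ms

With log₂ n on the abscissa the relation is linear; from the two conditions:
  b = (485 − 362) / (log₂ 3 − log₂ 2) = 123 / (1.5850 − 1) = 210.270 ms/bit
  a = 362 − 210.270 × 1 = 151.730 ms
Then RT(10) = 151.730 + 210.270 × log₂ 10 = 151.730 + 210.270 × 3.3219 ≈ 850.232 ms.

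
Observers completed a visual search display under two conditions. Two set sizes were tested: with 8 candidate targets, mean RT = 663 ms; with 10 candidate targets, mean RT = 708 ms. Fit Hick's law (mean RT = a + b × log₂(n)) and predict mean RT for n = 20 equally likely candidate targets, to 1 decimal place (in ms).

RT is linear in log₂ n, so two points fix the line:
  b = (708 − 663) / (log₂ 10 − log₂ 8) = 45 / (3.3219 − 3) = 139.783 ms/bit
  a = 663 − 139.783 × 3 = 243.652 ms
Then RT(20) = 243.652 + 139.783 × log₂ 20 = 243.652 + 139.783 × 4.3219 ≈ 847.783 ms.

847.8 ms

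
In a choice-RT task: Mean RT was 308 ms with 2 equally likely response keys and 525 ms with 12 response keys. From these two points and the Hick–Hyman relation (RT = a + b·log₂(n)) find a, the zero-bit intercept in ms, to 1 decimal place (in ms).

224.1 ms

b = (RT₂ − RT₁)/(log₂ n₂ − log₂ n₁) = (525 − 308)/(3.5850 − 1) = 83.947 ms/bit.
Intercept: a = 308 − 83.947·log₂(2) = 224.053 ms.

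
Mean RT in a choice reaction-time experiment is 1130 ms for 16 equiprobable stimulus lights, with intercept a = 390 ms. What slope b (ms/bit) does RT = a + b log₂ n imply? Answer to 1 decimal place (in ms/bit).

185.0 ms/bit

log₂(16) = 4 bits.
b = (RT − a)/log₂ n = (1130 − 390) / 4 = 185.000 ms/bit.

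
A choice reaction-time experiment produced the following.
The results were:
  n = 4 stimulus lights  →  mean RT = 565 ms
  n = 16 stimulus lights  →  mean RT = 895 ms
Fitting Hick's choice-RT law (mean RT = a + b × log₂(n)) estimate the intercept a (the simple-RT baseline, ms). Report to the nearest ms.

Slope: b = (895 − 565) / (log₂ 16 − log₂ 4) = 330/2.0000 = 165 ms/bit.
a = RT₁ − b·log₂ n₁ = 565 − 165 × 2 = 235.000 ms.

235 ms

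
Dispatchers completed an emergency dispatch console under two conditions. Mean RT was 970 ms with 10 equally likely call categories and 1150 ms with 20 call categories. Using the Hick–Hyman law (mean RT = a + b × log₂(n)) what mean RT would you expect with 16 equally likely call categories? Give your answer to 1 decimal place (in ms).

1092.1 ms

RT is linear in log₂ n, so two points fix the line:
  b = (1150 − 970) / (log₂ 20 − log₂ 10) = 180 / (4.3219 − 3.3219) = 180.000 ms/bit
  a = 970 − 180.000 × 3.3219 = 372.053 ms
Then RT(16) = 372.053 + 180.000 × log₂ 16 = 372.053 + 180.000 × 4 ≈ 1092.053 ms.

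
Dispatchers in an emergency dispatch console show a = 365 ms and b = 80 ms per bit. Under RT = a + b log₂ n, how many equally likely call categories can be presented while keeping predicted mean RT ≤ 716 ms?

20

80·log₂ n ≤ 716 − 365 = 351, giving log₂ n ≤ 4.3875 and n ≤ 20.930. The largest whole number is 20.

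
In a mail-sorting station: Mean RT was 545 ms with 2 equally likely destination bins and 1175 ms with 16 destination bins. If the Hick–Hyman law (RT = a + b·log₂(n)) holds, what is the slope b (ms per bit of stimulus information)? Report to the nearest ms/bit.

210 ms/bit

b = (RT₂ − RT₁)/(log₂ n₂ − log₂ n₁) = (1175 − 545)/(4 − 1) = 210 ms/bit.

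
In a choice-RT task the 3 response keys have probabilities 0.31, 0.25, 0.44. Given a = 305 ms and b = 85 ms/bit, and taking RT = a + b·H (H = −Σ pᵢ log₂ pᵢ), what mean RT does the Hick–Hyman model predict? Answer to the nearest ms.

Entropy contributions −pᵢ log₂ pᵢ: 0.5238, 0.5000, 0.5211; sum H = 1.5449 bits.
RT = a + bH = 305 + 85·1.5449 = 436.32 ms.

436 ms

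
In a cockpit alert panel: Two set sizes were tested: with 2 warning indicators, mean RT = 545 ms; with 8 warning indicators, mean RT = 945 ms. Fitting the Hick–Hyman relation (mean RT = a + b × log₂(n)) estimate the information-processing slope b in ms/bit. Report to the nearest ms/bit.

200 ms/bit

b = (RT₂ − RT₁)/(log₂ n₂ − log₂ n₁) = (945 − 545)/(3 − 1) = 200 ms/bit.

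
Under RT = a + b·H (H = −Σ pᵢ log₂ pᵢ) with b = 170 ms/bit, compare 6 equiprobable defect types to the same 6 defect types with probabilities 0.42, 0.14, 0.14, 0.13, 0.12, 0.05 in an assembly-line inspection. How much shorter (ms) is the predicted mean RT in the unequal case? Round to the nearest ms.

51 ms

Equiprobable entropy H₀ = log₂ 6 = 2.5850 bits.
Skewed entropy H = −Σ pᵢ log₂ pᵢ = 2.2857 bits.
ΔRT = b·(H₀ − H) = 170 × 0.2993 = 50.88 ms.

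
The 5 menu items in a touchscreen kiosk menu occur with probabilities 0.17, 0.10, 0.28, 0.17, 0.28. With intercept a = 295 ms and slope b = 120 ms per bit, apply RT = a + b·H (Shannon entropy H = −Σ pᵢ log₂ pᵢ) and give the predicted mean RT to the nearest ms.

563 ms

H = 0.17·log₂(1/0.17) + 0.10·log₂(1/0.10) + 0.28·log₂(1/0.28) + 0.17·log₂(1/0.17) + 0.28·log₂(1/0.28) = 2.2298 bits.
RT = 295 + 120 × 2.2298 = 562.58 ms.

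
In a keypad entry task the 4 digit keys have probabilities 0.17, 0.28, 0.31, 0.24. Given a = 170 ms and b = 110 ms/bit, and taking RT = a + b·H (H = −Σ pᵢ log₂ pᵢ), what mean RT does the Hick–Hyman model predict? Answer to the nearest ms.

Entropy contributions −pᵢ log₂ pᵢ: 0.4346, 0.5142, 0.5238, 0.4941; sum H = 1.9667 bits.
RT = a + bH = 170 + 110·1.9667 = 386.34 ms.

386 ms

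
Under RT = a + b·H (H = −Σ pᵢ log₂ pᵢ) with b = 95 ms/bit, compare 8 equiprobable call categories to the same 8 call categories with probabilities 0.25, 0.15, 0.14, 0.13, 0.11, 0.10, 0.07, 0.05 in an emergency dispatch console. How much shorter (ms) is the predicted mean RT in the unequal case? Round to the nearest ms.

The RT saving is b·ΔH. Equiprobable H₀ = log₂(8) = 3.0000 bits; with the given probabilities H = 2.8574 bits.
b·(H₀ − H) = 95 × (3.0000 − 2.8574) = 13.54 ms.

14 ms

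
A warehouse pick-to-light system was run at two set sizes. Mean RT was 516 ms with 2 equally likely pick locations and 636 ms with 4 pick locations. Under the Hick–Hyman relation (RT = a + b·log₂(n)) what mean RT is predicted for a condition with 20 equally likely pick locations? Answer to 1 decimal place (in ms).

914.6 ms

Fit slope and intercept:
  b = (636 − 516) / (log₂ 4 − log₂ 2) = 120 / (2 − 1) = 120.000 ms/bit
  a = 516 − 120.000 × 1 = 396.000 ms
Then RT(20) = 396.000 + 120.000 × log₂ 20 = 396.000 + 120.000 × 4.3219 ≈ 914.631 ms.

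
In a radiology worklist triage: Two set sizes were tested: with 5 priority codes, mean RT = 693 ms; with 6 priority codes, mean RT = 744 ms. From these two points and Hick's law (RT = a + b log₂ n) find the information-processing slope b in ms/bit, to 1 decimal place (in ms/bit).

The slope on a log₂ axis is (744 − 693) / (2.5850 − 2.3219) = 193.891 ms/bit.

193.9 ms/bit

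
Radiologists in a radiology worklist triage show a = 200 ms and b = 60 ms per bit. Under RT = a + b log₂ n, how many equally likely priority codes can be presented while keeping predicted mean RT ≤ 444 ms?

60·log₂ n ≤ 444 − 200 = 244, giving log₂ n ≤ 4.0667 and n ≤ 16.757. The largest whole number is 16.

16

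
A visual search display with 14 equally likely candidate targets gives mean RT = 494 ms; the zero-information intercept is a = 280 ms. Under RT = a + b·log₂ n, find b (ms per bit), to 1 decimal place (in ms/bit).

56.2 ms/bit

14 alternatives carry log₂ 14 = 3.8074 bits; the choice cost is 494 − 280 = 214 ms, so b = 214/3.8074 = 56.207 ms/bit.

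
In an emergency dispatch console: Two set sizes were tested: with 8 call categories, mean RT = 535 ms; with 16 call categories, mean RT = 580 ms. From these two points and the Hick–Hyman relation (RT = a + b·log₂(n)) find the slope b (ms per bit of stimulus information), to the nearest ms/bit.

b = (RT₂ − RT₁)/(log₂ n₂ − log₂ n₁) = (580 − 535)/(4 − 3) = 45 ms/bit.

45 ms/bit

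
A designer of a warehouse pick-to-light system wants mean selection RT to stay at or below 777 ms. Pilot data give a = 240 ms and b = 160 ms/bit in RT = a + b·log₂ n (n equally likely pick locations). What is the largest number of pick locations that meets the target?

10

Set 240 + 160·log₂ n ≤ 777 → log₂ n ≤ (777 − 240)/160 = 3.3563.
So n ≤ 2^3.3563 = 10.241; the largest integer n is 10.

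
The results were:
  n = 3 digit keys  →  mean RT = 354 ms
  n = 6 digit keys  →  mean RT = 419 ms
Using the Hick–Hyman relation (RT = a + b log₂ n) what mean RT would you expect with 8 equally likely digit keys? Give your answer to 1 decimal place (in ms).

Solve the two-equation system in a and b:
  b = (419 − 354) / (log₂ 6 − log₂ 3) = 65 / (2.5850 − 1.5850) = 65.000 ms/bit
  a = 354 − 65.000 × 1.5850 = 250.977 ms
Then RT(8) = 250.977 + 65.000 × log₂ 8 = 250.977 + 65.000 × 3 ≈ 445.977 ms.

446.0 ms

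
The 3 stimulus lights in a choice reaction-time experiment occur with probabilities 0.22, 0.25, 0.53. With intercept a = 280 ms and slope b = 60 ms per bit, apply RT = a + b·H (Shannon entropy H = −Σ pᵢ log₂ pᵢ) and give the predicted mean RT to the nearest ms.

Entropy contributions −pᵢ log₂ pᵢ: 0.4806, 0.5000, 0.4854; sum H = 1.4660 bits.
RT = a + bH = 280 + 60·1.4660 = 367.96 ms.

368 ms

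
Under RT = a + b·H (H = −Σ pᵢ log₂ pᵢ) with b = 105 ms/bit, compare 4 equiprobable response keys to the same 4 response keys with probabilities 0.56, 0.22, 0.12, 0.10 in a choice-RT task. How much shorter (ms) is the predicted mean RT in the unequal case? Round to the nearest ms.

The RT saving is b·ΔH. Equiprobable H₀ = log₂(4) = 2.0000 bits; with the given probabilities H = 1.6483 bits.
b·(H₀ − H) = 105 × (2.0000 − 1.6483) = 36.93 ms.

37 ms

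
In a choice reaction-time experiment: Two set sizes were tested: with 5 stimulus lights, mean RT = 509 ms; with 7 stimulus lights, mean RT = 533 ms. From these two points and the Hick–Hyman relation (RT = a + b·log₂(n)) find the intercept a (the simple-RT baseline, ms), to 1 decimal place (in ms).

394.2 ms

Slope: b = (533 − 509) / (log₂ 7 − log₂ 5) = 24/0.4854 = 49.441 ms/bit.
a = RT₁ − b·log₂ n₁ = 509 − 49.441 × 2.3219 = 394.201 ms.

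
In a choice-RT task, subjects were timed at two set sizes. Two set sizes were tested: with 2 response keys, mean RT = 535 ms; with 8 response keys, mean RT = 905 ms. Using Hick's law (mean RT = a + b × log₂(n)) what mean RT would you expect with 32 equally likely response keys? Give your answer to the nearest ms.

Solve the two-equation system in a and b:
  b = (905 − 535) / (log₂ 8 − log₂ 2) = 370 / (3 − 1) = 185 ms/bit
  a = 535 − 185 × 1 = 350 ms
Then RT(32) = 350 + 185 × log₂ 32 = 350 + 185 × 5 ≈ 1275.000 ms.

1275 ms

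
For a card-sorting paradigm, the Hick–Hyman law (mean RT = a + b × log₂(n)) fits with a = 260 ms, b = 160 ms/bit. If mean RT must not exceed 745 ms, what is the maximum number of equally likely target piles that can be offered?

8

160·log₂ n ≤ 745 − 260 = 485, giving log₂ n ≤ 3.0312 and n ≤ 8.175. The largest whole number is 8.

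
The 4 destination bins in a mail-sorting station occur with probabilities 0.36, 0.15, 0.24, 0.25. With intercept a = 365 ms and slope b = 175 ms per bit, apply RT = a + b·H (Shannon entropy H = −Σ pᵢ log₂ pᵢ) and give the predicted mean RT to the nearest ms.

704 ms

Entropy contributions −pᵢ log₂ pᵢ: 0.5306, 0.4105, 0.4941, 0.5000; sum H = 1.9353 bits.
RT = a + bH = 365 + 175·1.9353 = 703.68 ms.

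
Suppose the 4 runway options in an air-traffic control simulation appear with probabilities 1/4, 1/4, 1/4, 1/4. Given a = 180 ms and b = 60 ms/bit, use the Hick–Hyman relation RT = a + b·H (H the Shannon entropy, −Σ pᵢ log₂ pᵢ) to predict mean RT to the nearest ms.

H = −Σ pᵢ log₂ pᵢ = 0.25·2 + 0.25·2 + 0.25·2 + 0.25·2 = 2.000 bits.
RT = 180 + 60 × 2.000 = 300.00 ms.

300 ms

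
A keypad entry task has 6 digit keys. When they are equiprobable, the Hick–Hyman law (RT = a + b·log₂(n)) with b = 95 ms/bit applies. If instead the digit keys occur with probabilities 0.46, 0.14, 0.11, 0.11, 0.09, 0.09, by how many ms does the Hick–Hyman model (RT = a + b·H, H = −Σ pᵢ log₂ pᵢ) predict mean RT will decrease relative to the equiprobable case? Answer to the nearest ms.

33 ms

Equiprobable entropy H₀ = log₂ 6 = 2.5850 bits.
Skewed entropy H = −Σ pᵢ log₂ pᵢ = 2.2383 bits.
ΔRT = b·(H₀ − H) = 95 × 0.3466 = 32.93 ms.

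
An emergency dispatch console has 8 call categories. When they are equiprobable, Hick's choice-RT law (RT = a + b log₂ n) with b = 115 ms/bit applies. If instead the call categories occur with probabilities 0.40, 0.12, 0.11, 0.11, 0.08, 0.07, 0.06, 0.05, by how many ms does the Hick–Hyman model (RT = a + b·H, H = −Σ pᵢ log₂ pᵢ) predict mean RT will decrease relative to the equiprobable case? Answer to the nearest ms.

Equiprobable entropy H₀ = log₂ 8 = 3.0000 bits.
Skewed entropy H = −Σ pᵢ log₂ pᵢ = 2.6161 bits.
ΔRT = b·(H₀ − H) = 115 × 0.3839 = 44.15 ms.

44 ms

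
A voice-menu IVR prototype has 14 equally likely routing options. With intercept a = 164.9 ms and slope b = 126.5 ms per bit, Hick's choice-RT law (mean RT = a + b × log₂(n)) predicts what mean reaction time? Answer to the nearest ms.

log₂(14) = 3.8074 bits, so RT = 164.9 + 126.5 × 3.8074 ≈ 646.530 ms.

647 ms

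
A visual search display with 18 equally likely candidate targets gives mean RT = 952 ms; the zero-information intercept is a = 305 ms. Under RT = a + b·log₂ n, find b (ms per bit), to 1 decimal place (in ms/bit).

155.2 ms/bit

18 alternatives carry log₂ 18 = 4.1699 bits; the choice cost is 952 − 305 = 647 ms, so b = 647/4.1699 = 155.159 ms/bit.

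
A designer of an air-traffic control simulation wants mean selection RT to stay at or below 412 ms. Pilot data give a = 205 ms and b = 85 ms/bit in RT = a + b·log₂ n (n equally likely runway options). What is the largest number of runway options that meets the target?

Information budget: (412 − 205)/85 = 2.4353 bits, so n ≤ 2^2.4353 = 5.409 → at most 5.

5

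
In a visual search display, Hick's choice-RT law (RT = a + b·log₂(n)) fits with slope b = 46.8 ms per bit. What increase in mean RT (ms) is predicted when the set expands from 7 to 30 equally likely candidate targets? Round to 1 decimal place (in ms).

ΔRT = (a + b log₂ n₂) − (a + b log₂ n₁) = b·(log₂ n₂ − log₂ n₁).
log₂(30) − log₂(7) = 4.9069 − 2.8074 = 2.0995.
ΔRT = 46.8 × 2.0995 = 98.258 ms.

98.3 ms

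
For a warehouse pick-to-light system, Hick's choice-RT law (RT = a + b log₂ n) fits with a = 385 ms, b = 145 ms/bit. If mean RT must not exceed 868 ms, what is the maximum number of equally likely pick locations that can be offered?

Information budget: (868 − 385)/145 = 3.3310 bits, so n ≤ 2^3.3310 = 10.063 → at most 10.

10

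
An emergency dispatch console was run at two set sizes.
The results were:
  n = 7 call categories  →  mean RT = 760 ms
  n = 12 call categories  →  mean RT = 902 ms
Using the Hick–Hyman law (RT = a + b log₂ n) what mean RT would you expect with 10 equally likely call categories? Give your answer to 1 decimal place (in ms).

854.0 ms

Solve the two-equation system in a and b:
  b = (902 − 760) / (log₂ 12 − log₂ 7) = 142 / (3.5850 − 2.8074) = 182.611 ms/bit
  a = 760 − 182.611 × 2.8074 = 247.345 ms
Then RT(10) = 247.345 + 182.611 × log₂ 10 = 247.345 + 182.611 × 3.3219 ≈ 853.967 ms.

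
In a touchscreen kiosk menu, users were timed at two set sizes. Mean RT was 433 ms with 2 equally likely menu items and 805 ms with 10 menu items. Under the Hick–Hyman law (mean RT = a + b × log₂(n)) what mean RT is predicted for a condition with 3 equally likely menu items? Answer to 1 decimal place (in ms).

RT is linear in log₂ n, so two points fix the line:
  b = (805 − 433) / (log₂ 10 − log₂ 2) = 372 / (3.3219 − 1) = 160.212 ms/bit
  a = 433 − 160.212 × 1 = 272.788 ms
Then RT(3) = 272.788 + 160.212 × log₂ 3 = 272.788 + 160.212 × 1.5850 ≈ 526.718 ms.

526.7 ms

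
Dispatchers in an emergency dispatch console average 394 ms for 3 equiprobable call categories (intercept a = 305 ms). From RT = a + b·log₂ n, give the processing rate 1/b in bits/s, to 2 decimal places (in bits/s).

17.81 bits/s

Choice component = 394 − 305 = 89 ms over log₂(3) = 1.5850 bits.
b = 89 / 1.5850 = 56.153 ms/bit, so 1/b = 17.809 bits/s.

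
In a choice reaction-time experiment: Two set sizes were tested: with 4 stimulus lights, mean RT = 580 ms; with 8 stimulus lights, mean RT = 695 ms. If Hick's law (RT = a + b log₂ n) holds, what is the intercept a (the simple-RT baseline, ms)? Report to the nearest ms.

b = (RT₂ − RT₁)/(log₂ n₂ − log₂ n₁) = (695 − 580)/(3 − 2) = 115 ms/bit.
a = RT₁ − b·log₂ n₁ = 580 − 115 × 2 = 350.000 ms.

350 ms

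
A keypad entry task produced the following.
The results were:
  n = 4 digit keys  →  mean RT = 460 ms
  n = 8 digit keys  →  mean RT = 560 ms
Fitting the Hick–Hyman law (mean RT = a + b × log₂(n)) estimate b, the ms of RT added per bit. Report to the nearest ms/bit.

100 ms/bit

The slope on a log₂ axis is (560 − 460) / (3 − 2) = 100 ms/bit.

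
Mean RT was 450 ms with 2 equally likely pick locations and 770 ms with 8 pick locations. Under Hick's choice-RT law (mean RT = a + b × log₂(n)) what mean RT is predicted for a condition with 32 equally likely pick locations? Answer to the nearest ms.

1090 ms

Solve the two-equation system in a and b:
  b = (770 − 450) / (log₂ 8 − log₂ 2) = 320 / (3 − 1) = 160 ms/bit
  a = 450 − 160 × 1 = 290 ms
Then RT(32) = 290 + 160 × log₂ 32 = 290 + 160 × 5 ≈ 1090.000 ms.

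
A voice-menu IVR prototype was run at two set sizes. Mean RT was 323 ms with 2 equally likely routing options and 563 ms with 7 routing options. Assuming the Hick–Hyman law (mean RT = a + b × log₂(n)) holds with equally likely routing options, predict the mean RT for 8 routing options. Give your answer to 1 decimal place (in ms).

With log₂ n on the abscissa the relation is linear; from the two conditions:
  b = (563 − 323) / (log₂ 7 − log₂ 2) = 240 / (2.8074 − 1) = 132.791 ms/bit
  a = 323 − 132.791 × 1 = 190.209 ms
Then RT(8) = 190.209 + 132.791 × log₂ 8 = 190.209 + 132.791 × 3 ≈ 588.581 ms.

588.6 ms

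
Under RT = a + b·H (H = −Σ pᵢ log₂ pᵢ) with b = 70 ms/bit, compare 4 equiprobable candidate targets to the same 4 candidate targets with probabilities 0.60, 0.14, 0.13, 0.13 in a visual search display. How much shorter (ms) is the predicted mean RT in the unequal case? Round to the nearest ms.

28 ms

The RT saving is b·ΔH. Equiprobable H₀ = log₂(4) = 2.0000 bits; with the given probabilities H = 1.6046 bits.
b·(H₀ − H) = 70 × (2.0000 − 1.6046) = 27.68 ms.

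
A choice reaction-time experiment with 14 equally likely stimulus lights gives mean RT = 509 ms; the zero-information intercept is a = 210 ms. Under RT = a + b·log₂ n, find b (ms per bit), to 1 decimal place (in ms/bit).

78.5 ms/bit

log₂(14) = 3.8074 bits.
b = (RT − a)/log₂ n = (509 − 210) / 3.8074 = 78.532 ms/bit.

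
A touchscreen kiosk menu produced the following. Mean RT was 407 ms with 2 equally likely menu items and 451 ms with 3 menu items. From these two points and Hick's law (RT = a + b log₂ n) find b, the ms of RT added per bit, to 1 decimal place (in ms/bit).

75.2 ms/bit

Slope: b = (451 − 407) / (log₂ 3 − log₂ 2) = 44/0.5850 = 75.218 ms/bit.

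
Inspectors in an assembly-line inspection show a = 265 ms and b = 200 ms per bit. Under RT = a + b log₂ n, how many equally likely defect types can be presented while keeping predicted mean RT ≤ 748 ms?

5

Set 265 + 200·log₂ n ≤ 748 → log₂ n ≤ (748 − 265)/200 = 2.4150.
So n ≤ 2^2.4150 = 5.333; the largest integer n is 5.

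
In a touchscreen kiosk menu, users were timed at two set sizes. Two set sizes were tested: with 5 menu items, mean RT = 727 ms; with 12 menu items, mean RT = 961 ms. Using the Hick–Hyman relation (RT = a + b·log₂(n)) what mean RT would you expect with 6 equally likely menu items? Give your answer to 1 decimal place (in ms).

Solve the two-equation system in a and b:
  b = (961 − 727) / (log₂ 12 − log₂ 5) = 234 / (3.5850 − 2.3219) = 185.268 ms/bit
  a = 727 − 185.268 × 2.3219 = 296.821 ms
Then RT(6) = 296.821 + 185.268 × log₂ 6 = 296.821 + 185.268 × 2.5850 ≈ 775.732 ms.

775.7 ms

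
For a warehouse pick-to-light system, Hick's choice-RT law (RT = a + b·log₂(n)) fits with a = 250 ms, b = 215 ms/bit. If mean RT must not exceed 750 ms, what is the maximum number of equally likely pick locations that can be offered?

5

Information budget: (750 − 250)/215 = 2.3256 bits, so n ≤ 2^2.3256 = 5.013 → at most 5.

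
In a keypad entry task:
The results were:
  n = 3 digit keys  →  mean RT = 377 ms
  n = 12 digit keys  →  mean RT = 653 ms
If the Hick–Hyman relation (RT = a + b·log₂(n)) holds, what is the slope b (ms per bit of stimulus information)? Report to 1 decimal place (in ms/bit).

138.0 ms/bit

The slope on a log₂ axis is (653 − 377) / (3.5850 − 1.5850) = 138.000 ms/bit.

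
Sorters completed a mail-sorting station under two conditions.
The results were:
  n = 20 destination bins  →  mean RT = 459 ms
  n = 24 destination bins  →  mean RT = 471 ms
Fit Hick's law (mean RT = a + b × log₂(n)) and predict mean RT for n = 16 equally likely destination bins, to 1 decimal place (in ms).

444.3 ms

Solve the two-equation system in a and b:
  b = (471 − 459) / (log₂ 24 − log₂ 20) = 12 / (4.5850 − 4.3219) = 45.621 ms/bit
  a = 459 − 45.621 × 4.3219 = 261.828 ms
Then RT(16) = 261.828 + 45.621 × log₂ 16 = 261.828 + 45.621 × 4 ≈ 444.313 ms.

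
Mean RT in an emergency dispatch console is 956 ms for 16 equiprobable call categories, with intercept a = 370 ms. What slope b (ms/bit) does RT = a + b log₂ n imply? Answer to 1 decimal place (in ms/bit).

b = (956 − 370) / log₂(16) = 586 / 4 = 146.500 ms/bit.

146.5 ms/bit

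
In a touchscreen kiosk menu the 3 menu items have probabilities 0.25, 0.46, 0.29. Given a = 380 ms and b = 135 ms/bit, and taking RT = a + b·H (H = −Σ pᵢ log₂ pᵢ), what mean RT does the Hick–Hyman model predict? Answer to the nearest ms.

587 ms

Entropy contributions −pᵢ log₂ pᵢ: 0.5000, 0.5153, 0.5179; sum H = 1.5332 bits.
RT = a + bH = 380 + 135·1.5332 = 586.99 ms.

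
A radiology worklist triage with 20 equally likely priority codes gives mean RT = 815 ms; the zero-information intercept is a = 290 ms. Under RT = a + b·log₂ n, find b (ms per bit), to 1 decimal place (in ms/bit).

20 alternatives carry log₂ 20 = 4.3219 bits; the choice cost is 815 − 290 = 525 ms, so b = 525/4.3219 = 121.474 ms/bit.

121.5 ms/bit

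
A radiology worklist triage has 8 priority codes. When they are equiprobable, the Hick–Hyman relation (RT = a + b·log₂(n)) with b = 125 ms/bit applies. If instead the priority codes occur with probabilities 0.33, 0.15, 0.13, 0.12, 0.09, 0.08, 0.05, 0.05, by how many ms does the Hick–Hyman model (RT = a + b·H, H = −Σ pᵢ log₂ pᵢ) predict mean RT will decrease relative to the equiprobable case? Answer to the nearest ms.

The RT saving is b·ΔH. Equiprobable H₀ = log₂(8) = 3.0000 bits; with the given probabilities H = 2.7244 bits.
b·(H₀ − H) = 125 × (3.0000 − 2.7244) = 34.45 ms.

34 ms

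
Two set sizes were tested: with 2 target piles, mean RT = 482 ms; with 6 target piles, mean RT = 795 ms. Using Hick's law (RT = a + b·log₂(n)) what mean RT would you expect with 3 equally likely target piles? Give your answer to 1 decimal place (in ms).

RT is linear in log₂ n, so two points fix the line:
  b = (795 − 482) / (log₂ 6 − log₂ 2) = 313 / (2.5850 − 1) = 197.481 ms/bit
  a = 482 − 197.481 × 1 = 284.519 ms
Then RT(3) = 284.519 + 197.481 × log₂ 3 = 284.519 + 197.481 × 1.5850 ≈ 597.519 ms.

597.5 ms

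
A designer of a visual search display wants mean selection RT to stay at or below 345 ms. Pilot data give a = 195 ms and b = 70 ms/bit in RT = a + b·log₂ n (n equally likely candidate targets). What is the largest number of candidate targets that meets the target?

Information budget: (345 − 195)/70 = 2.1429 bits, so n ≤ 2^2.1429 = 4.416 → at most 4.

4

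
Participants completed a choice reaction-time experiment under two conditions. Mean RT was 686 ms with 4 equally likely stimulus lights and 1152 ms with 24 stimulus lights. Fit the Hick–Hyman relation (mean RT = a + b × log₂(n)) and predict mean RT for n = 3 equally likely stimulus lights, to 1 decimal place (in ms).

Solve the two-equation system in a and b:
  b = (1152 − 686) / (log₂ 24 − log₂ 4) = 466 / (4.5850 − 2) = 180.273 ms/bit
  a = 686 − 180.273 × 2 = 325.453 ms
Then RT(3) = 325.453 + 180.273 × log₂ 3 = 325.453 + 180.273 × 1.5850 ≈ 611.180 ms.

611.2 ms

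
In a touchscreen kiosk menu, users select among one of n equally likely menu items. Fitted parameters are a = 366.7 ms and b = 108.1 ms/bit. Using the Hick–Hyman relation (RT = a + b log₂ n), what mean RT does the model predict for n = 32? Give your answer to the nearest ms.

907 ms

log₂(32) = 5 bits, so RT = 366.7 + 108.1 × 5 ≈ 907.200 ms.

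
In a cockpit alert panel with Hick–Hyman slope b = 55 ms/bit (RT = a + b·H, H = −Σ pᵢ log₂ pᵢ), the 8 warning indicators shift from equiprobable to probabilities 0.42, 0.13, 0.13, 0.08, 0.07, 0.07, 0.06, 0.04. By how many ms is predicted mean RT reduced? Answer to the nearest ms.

Equiprobable entropy H₀ = log₂ 8 = 3.0000 bits.
Skewed entropy H = −Σ pᵢ log₂ pᵢ = 2.5488 bits.
ΔRT = b·(H₀ − H) = 55 × 0.4512 = 24.81 ms.

25 ms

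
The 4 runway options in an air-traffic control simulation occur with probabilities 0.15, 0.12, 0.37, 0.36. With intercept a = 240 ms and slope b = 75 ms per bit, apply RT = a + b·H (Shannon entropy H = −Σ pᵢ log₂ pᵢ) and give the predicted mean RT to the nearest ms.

Entropy contributions −pᵢ log₂ pᵢ: 0.4105, 0.3671, 0.5307, 0.5306; sum H = 1.8390 bits.
RT = a + bH = 240 + 75·1.8390 = 377.92 ms.

378 ms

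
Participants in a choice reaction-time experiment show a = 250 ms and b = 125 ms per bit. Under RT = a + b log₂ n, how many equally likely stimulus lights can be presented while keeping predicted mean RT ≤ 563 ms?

5

125·log₂ n ≤ 563 − 250 = 313, giving log₂ n ≤ 2.5040 and n ≤ 5.673. The largest whole number is 5.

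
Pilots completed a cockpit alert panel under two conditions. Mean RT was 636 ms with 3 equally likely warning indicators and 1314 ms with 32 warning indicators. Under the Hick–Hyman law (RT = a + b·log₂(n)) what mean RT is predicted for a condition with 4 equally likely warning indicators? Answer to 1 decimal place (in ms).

718.4 ms

Solve the two-equation system in a and b:
  b = (1314 − 636) / (log₂ 32 − log₂ 3) = 678 / (5 − 1.5850) = 198.534 ms/bit
  a = 636 − 198.534 × 1.5850 = 321.332 ms
Then RT(4) = 321.332 + 198.534 × log₂ 4 = 321.332 + 198.534 × 2 ≈ 718.399 ms.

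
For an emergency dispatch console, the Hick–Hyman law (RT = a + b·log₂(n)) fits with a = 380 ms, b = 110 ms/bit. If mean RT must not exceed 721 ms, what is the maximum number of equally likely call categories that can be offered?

Set 380 + 110·log₂ n ≤ 721 → log₂ n ≤ (721 − 380)/110 = 3.1000.
So n ≤ 2^3.1000 = 8.574; the largest integer n is 8.

8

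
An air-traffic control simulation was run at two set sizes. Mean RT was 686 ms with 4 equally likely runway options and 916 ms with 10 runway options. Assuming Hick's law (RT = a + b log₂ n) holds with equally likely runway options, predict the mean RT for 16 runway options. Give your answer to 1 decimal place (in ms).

Solve the two-equation system in a and b:
  b = (916 − 686) / (log₂ 10 − log₂ 4) = 230 / (3.3219 − 2) = 173.988 ms/bit
  a = 686 − 173.988 × 2 = 338.023 ms
Then RT(16) = 338.023 + 173.988 × log₂ 16 = 338.023 + 173.988 × 4 ≈ 1033.977 ms.

1034.0 ms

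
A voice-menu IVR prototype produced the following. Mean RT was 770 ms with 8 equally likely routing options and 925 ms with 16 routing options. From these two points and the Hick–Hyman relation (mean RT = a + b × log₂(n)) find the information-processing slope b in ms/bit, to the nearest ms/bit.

Slope: b = (925 − 770) / (log₂ 16 − log₂ 8) = 155/1.0000 = 155 ms/bit.

155 ms/bit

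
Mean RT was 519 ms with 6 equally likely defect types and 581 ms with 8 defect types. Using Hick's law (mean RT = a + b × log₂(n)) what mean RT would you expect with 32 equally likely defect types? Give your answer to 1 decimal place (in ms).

RT is linear in log₂ n, so two points fix the line:
  b = (581 − 519) / (log₂ 8 − log₂ 6) = 62 / (3 − 2.5850) = 149.384 ms/bit
  a = 519 − 149.384 × 2.5850 = 132.848 ms
Then RT(32) = 132.848 + 149.384 × log₂ 32 = 132.848 + 149.384 × 5 ≈ 879.768 ms.

879.8 ms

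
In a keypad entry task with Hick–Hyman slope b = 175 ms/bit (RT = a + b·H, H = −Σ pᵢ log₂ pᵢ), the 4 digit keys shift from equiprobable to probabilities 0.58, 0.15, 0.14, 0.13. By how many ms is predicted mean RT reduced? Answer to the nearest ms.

62 ms

Equiprobable entropy H₀ = log₂ 4 = 2.0000 bits.
Skewed entropy H = −Σ pᵢ log₂ pᵢ = 1.6461 bits.
ΔRT = b·(H₀ − H) = 175 × 0.3539 = 61.93 ms.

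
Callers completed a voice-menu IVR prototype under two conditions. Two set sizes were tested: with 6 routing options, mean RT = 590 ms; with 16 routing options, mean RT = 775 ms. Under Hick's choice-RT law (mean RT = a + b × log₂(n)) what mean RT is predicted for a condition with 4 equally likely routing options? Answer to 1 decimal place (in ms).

513.5 ms

With log₂ n on the abscissa the relation is linear; from the two conditions:
  b = (775 − 590) / (log₂ 16 − log₂ 6) = 185 / (4 − 2.5850) = 130.739 ms/bit
  a = 590 − 130.739 × 2.5850 = 252.046 ms
Then RT(4) = 252.046 + 130.739 × log₂ 4 = 252.046 + 130.739 × 2 ≈ 513.523 ms.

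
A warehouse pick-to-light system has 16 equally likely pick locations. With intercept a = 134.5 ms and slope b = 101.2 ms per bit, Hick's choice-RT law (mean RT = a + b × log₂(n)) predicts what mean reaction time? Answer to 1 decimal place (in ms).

539.3 ms

log₂(16) = 4 bits, so RT = 134.5 + 101.2 × 4 ≈ 539.300 ms.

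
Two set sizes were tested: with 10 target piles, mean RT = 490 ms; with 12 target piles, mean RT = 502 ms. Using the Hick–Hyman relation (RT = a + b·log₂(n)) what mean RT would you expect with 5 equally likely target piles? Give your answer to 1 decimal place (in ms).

444.4 ms

Solve the two-equation system in a and b:
  b = (502 − 490) / (log₂ 12 − log₂ 10) = 12 / (3.5850 − 3.3219) = 45.621 ms/bit
  a = 490 − 45.621 × 3.3219 = 338.449 ms
Then RT(5) = 338.449 + 45.621 × log₂ 5 = 338.449 + 45.621 × 2.3219 ≈ 444.379 ms.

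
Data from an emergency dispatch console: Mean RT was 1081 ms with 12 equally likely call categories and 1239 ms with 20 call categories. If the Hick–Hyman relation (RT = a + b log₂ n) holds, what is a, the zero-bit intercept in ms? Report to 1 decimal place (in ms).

The slope on a log₂ axis is (1239 − 1081) / (4.3219 − 3.5850) = 214.393 ms/bit.
Intercept: a = 1081 − 214.393·log₂(12) = 312.410 ms.

312.4 ms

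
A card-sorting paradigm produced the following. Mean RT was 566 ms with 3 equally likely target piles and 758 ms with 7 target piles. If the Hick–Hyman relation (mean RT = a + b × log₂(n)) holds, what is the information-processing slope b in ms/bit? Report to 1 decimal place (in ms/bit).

157.1 ms/bit

b = (RT₂ − RT₁)/(log₂ n₂ − log₂ n₁) = (758 − 566)/(2.8074 − 1.5850) = 157.069 ms/bit.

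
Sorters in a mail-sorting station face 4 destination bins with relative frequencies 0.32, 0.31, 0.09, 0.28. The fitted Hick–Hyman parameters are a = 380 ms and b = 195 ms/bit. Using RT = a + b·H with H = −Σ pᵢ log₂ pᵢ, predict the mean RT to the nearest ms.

H = 0.32·log₂(1/0.32) + 0.31·log₂(1/0.31) + 0.09·log₂(1/0.09) + 0.28·log₂(1/0.28) = 1.8767 bits.
RT = 380 + 195 × 1.8767 = 745.96 ms.

746 ms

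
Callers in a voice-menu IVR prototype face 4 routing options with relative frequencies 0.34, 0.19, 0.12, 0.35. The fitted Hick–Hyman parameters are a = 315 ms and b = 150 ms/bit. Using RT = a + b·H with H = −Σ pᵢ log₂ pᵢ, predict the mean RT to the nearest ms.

597 ms

Entropy contributions −pᵢ log₂ pᵢ: 0.5292, 0.4552, 0.3671, 0.5301; sum H = 1.8816 bits.
RT = a + bH = 315 + 150·1.8816 = 597.24 ms.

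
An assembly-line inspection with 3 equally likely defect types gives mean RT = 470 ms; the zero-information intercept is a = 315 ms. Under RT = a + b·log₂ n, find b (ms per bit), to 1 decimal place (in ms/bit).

97.8 ms/bit

log₂(3) = 1.5850 bits.
b = (RT − a)/log₂ n = (470 − 315) / 1.5850 = 97.794 ms/bit.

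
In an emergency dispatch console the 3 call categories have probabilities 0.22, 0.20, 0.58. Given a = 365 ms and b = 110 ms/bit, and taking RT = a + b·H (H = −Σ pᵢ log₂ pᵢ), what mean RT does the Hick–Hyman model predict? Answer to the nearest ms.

H = 0.22·log₂(1/0.22) + 0.20·log₂(1/0.20) + 0.58·log₂(1/0.58) = 1.4008 bits.
RT = 365 + 110 × 1.4008 = 519.08 ms.

519 ms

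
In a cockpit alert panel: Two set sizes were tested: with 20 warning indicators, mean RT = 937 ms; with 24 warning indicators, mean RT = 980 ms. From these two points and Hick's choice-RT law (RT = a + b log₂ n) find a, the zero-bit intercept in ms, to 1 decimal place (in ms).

Slope: b = (980 − 937) / (log₂ 24 − log₂ 20) = 43/0.2630 = 163.477 ms/bit.
Intercept: a = 937 − 163.477·log₂(20) = 230.465 ms.

230.5 ms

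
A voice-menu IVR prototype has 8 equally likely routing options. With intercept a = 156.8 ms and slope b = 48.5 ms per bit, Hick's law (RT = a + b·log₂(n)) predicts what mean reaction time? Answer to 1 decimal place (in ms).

302.3 ms

log₂(8) = 3 bits, so RT = 156.8 + 48.5 × 3 ≈ 302.300 ms.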